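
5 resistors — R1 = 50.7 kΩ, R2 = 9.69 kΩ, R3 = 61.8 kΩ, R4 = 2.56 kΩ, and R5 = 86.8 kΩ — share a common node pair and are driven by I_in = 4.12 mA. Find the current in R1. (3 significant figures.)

ΣG = 1/50.7 + 1/9.69 + 1/61.8 + 1/2.56 + 1/86.8 = 0.5413.
Current divider: I(R1) = I_in · G_k/ΣG = 4.12 × (0.01972/0.5413) = 4.12 × 0.03644 = 0.1501 mA.

I ≈ 0.150 mA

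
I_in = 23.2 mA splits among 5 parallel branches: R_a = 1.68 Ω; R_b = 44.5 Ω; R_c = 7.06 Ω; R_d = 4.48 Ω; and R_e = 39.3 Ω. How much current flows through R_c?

I ≈ 3.26 mA

Total conductance ΣG = 1/1.68 + 1/44.5 + 1/7.06 + 1/4.48 + 1/39.3 = 1.008 (units of 1/Ω).
Current divider: I(R_c) = I_in · G_k/ΣG = 23.2 × (0.1416/1.008) = 23.2 × 0.1405 = 3.260 mA.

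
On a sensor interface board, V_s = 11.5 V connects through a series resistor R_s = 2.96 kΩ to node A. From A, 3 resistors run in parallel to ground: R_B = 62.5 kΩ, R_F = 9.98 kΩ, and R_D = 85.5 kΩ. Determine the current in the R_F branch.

I ≈ 0.836 mA

Equivalent of the parallel group: R_p = 7.819 kΩ.
Node voltage V_A = V_s · R_p/(R_s + R_p) = 11.5 × 0.7254 = 8.342 V.
I(R_F) = V_A / R_F = 8.342/9.98 = 0.8359 mA.
(Check via current divider: I_total = 1.067 mA; share G_k/ΣG = 0.7835 → same result.)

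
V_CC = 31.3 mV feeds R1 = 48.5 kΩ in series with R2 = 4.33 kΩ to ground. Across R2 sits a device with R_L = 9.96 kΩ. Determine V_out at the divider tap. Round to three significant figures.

V_out ≈ 1.83 mV

First combine the lower leg with the load: R2 ‖ R_L = 3.018 kΩ.
Now apply the divider: V_out = 31.3 × 0.05858 = 1.834 mV.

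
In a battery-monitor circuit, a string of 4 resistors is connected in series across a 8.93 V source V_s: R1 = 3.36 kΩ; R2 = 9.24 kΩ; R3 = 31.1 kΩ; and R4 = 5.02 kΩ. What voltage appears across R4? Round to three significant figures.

V ≈ 0.920 V

Series total: ΣR = 3.36 + 9.24 + 31.1 + 5.02 = 48.72 kΩ.
By the voltage-divider rule, V = 8.93 × 5.020/48.72 = 0.9201 V.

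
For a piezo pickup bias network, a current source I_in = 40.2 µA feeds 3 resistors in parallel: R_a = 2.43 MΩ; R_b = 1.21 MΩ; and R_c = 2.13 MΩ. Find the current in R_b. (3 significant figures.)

ΣG = 1/2.43 + 1/1.21 + 1/2.13 = 1.707.
R_b takes the fraction G_k/ΣG = 0.8264/1.707 = 0.4840, so I = 40.2 × 0.4840 = 19.46 µA.

I ≈ 19.5 µA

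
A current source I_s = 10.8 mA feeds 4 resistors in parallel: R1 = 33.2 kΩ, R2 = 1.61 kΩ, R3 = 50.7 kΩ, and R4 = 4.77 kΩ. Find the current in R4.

I ≈ 2.57 mA

ΣG = 1/33.2 + 1/1.61 + 1/50.7 + 1/4.77 = 0.8806.
By the current-divider rule, I = I_s · G_k/ΣG = 10.8 × 0.2381 = 2.571 mA.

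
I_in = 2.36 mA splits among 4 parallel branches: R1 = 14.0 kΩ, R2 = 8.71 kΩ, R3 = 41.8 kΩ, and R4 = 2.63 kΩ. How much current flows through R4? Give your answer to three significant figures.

I ≈ 1.52 mA

Total conductance ΣG = 1/14.0 + 1/8.71 + 1/41.8 + 1/2.63 = 0.5904 (units of 1/kΩ).
R4 takes the fraction G_k/ΣG = 0.3802/0.5904 = 0.6440, so I = 2.36 × 0.6440 = 1.520 mA.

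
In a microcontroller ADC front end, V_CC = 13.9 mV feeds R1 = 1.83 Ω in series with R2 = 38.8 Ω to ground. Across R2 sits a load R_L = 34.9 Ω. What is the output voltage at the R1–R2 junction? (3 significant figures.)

First combine the lower leg with the load: R2 ‖ R_L = 18.37 Ω.
Voltage divider with the loaded lower leg: V_out = 13.9 × 18.37/(1.83 + 18.37) = 13.9 × 0.9094 = 12.64 mV.

V_out ≈ 12.6 mV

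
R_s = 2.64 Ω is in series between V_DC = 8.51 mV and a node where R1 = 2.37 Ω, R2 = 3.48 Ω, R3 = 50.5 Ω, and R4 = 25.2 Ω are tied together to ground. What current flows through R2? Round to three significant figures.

Parallel bank: R_p = 1/(1/2.37 + 1/3.48 + 1/50.5 + 1/25.2) = 1.301 Ω.
V_A = 8.51 × 1.301/3.941 = 2.809 mV.
I(R2) = V_A / R2 = 2.809/3.48 = 0.8072 mA.
(Check via current divider: I_total = 2.159 mA; share G_k/ΣG = 0.3738 → same result.)

I ≈ 0.807 mA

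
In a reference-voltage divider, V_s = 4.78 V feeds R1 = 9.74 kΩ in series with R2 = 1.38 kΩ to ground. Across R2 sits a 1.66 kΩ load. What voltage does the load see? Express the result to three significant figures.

First combine the lower leg with the load: R2 ‖ R_L = 0.7536 kΩ.
Then V_out = V_s · R2'/(R1 + R2') = 4.78 × 0.7536/10.49 = 0.3433 V.

V_out ≈ 0.343 V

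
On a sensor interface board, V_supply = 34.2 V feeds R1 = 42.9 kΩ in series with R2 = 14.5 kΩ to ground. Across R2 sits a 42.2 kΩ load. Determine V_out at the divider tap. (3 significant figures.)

V_out ≈ 6.87 V

First combine the lower leg with the load: R2 ‖ R_L = 10.79 kΩ.
Now apply the divider: V_out = 34.2 × 0.2010 = 6.874 V.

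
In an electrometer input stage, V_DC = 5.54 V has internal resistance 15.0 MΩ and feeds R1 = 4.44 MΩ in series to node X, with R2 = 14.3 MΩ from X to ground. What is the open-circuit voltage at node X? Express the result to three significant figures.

V_th ≈ 2.35 V

R1' = 15.0 + 4.44 = 19.44 MΩ (source resistance + R1).
V_th is the unloaded tap voltage: V_DC · R2/(R1'+R2) = 5.54 × 0.4238 = 2.348 V.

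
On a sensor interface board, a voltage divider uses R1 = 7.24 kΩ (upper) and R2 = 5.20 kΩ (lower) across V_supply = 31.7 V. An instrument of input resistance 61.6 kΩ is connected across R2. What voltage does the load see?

V_out ≈ 12.6 V

The load sits in parallel with R2, giving an effective lower resistance R2' = R2·R_L/(R2+R_L) = 4.795 kΩ.
Then V_out = V_supply · R2'/(R1 + R2') = 31.7 × 4.795/12.04 = 12.63 V.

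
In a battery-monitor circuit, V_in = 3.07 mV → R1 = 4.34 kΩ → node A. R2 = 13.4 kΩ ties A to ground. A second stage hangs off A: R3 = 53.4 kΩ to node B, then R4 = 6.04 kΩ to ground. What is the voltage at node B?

V_B ≈ 0.223 mV

Node A sees R2 in parallel with the series input of stage 2, R3 + R4 = 59.44 kΩ.
R2 ‖ (R3+R4) = 10.93 kΩ.
So V_A = 3.07 × 0.7159 = 2.198 mV.
Stage 2 is unloaded, so V_B = V_A · R4/(R3+R4) = 2.198 × 6.04/59.44 = 0.2233 mV.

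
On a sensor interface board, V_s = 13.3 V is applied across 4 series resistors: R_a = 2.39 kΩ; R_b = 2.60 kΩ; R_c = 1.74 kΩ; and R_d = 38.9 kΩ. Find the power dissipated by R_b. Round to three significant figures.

ΣR = 45.63 kΩ → I = 13.3/45.63 = 0.2915 mA.
P = I²R = 0.08496 × 2.60 = 0.2209 mW.

P ≈ 0.221 mW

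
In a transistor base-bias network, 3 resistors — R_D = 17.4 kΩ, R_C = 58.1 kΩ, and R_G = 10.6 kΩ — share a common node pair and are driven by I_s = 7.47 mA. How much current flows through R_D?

I ≈ 2.54 mA

Conductances: ΣG = 1/17.4 + 1/58.1 + 1/10.6 = 0.1690 (1/kΩ).
By the current-divider rule, I = I_s · G_k/ΣG = 7.47 × 0.3400 = 2.540 mA.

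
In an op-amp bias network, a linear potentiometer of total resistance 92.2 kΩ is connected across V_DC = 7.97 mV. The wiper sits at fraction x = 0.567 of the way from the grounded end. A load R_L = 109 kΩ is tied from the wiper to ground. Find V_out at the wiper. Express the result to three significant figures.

The pot divides into 39.92 kΩ above the wiper and 52.28 kΩ below.
Lower segment in parallel with the load: 52.28 ‖ 109 = 35.33 kΩ.
Loaded-divider output: V_out = 7.97 × 0.4695 = 3.742 mV.

V_out ≈ 3.74 mV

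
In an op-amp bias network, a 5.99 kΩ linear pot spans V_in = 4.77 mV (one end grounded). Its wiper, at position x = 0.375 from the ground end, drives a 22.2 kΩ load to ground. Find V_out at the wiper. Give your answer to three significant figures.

The pot divides into 3.744 kΩ above the wiper and 2.246 kΩ below.
(x·R_p) ‖ R_L = 2.040 kΩ.
Then V_out = V_in · 2.040/(3.744 + 2.040) = 1.682 mV.

V_out ≈ 1.68 mV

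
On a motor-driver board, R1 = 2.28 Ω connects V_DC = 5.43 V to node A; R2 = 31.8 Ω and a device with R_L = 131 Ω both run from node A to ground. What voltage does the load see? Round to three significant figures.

V_out ≈ 4.99 V

R2 ‖ R_L = (31.8 × 131)/(31.8 + 131) = 25.59 Ω.
Then V_out = V_DC · R2'/(R1 + R2') = 5.43 × 25.59/27.87 = 4.986 V.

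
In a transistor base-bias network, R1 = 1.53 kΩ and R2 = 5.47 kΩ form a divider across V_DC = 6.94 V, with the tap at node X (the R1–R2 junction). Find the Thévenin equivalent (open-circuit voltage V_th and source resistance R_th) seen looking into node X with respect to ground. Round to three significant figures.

With X open, the divider is unloaded: V_th = 6.94 × 5.47/7.000 = 5.423 V.
Zeroing V_DC shorts the top of R1 to ground, so R_th = R1 ‖ R2 = 1.196 kΩ.

V_th ≈ 5.42 V, R_th ≈ 1.20 kΩ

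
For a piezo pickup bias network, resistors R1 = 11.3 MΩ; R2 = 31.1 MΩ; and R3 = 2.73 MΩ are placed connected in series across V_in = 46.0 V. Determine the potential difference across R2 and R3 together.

Total series resistance ΣR = 11.3 + 31.1 + 2.73 = 45.13 MΩ.
R_{R2..R3} = 31.1 + 2.73 = 33.83 MΩ.
Voltage divider: V = V_in · (33.83 / 45.13) = 46.0 × 0.7496 = 34.48 V.

V ≈ 34.5 V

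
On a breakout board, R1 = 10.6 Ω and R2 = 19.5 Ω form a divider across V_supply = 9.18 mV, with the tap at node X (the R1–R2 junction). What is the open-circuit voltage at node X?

V_th is the unloaded tap voltage: V_supply · R2/(R1+R2) = 9.18 × 0.6478 = 5.947 mV.

V_th ≈ 5.95 mV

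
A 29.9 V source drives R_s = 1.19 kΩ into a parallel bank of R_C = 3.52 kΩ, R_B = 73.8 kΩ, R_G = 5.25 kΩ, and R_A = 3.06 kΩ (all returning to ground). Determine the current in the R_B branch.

I ≈ 0.206 mA

Parallel bank: R_p = 1/(1/3.52 + 1/73.8 + 1/5.25 + 1/3.06) = 1.227 kΩ.
Node voltage V_A = V_in · R_p/(R_s + R_p) = 29.9 × 0.5077 = 15.18 V.
Branch current I = V_A/R_B = 15.18/73.8 = 0.2057 mA.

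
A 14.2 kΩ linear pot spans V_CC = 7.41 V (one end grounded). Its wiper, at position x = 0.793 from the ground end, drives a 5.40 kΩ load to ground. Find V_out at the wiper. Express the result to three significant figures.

The pot divides into 2.939 kΩ above the wiper and 11.26 kΩ below.
(x·R_p) ‖ R_L = 3.650 kΩ.
Then V_out = V_CC · 3.650/(2.939 + 3.650) = 4.104 V.

V_out ≈ 4.10 V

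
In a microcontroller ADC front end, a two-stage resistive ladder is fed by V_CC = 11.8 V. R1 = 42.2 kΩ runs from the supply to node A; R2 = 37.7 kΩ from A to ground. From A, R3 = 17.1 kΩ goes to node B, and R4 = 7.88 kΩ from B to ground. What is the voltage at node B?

Node A sees R2 in parallel with the series input of stage 2, R3 + R4 = 24.98 kΩ.
Effective lower resistance at A: R2 ‖ 24.98 = 15.02 kΩ.
First divider: V_A = V_CC · 15.02/(42.2 + 15.02) = 3.098 V.
V_B = V_A × 0.3155 = 0.9773 V.

V_B ≈ 0.977 V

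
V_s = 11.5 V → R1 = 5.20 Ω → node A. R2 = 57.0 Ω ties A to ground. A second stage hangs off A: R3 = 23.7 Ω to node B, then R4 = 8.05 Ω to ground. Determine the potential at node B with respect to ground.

V_B ≈ 2.32 V

The second stage (R3 + R4 = 31.75 Ω) loads node A in parallel with R2.
R2 ‖ (R3+R4) = 20.39 Ω.
V_A = 11.5 × 20.39/(5.20 + 20.39) = 9.163 V.
Stage 2 is unloaded, so V_B = V_A · R4/(R3+R4) = 9.163 × 8.05/31.75 = 2.323 V.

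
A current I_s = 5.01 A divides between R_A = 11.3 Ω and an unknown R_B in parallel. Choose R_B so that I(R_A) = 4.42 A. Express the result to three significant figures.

Two-branch current divider: I_A = I_s · R_B/(R_A + R_B).
With f = 0.8822, R_B = R_A · f/(1−f) = 11.3 × 7.492 = 84.65 Ω.

R_B ≈ 84.7 Ω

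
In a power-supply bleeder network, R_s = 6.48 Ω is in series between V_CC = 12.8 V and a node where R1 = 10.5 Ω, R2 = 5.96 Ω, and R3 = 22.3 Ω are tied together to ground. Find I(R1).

I ≈ 0.407 A

Equivalent of the parallel group: R_p = 3.248 Ω.
V_A by voltage divider: V_A = 12.8 × 3.248/(6.48 + 3.248) = 4.274 V.
I(R1) = V_A / R1 = 4.274/10.5 = 0.4070 A.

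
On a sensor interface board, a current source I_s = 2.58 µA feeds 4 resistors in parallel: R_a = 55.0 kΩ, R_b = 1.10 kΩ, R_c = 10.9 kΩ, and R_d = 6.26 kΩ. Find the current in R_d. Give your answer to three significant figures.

Conductances: ΣG = 1/55.0 + 1/1.10 + 1/10.9 + 1/6.26 = 1.179 (1/kΩ).
By the current-divider rule, I = I_s · G_k/ΣG = 2.58 × 0.1355 = 0.3496 µA.

I ≈ 0.350 µA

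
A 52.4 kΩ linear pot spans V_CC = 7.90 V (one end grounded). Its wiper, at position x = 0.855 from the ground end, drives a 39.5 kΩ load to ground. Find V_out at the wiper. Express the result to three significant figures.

V_out ≈ 5.80 V

Split the track: R_lower = x·R_p = 44.80 kΩ, R_upper = (1−x)·R_p = 7.598 kΩ.
Lower segment in parallel with the load: 44.80 ‖ 39.5 = 20.99 kΩ.
Then V_out = V_CC · 20.99/(7.598 + 20.99) = 5.801 V.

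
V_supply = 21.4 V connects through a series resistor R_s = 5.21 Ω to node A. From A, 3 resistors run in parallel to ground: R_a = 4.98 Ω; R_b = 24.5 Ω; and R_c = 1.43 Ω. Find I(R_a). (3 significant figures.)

Combine the parallel branches: R_p = (1/4.98 + 1/24.5 + 1/1.43)⁻¹ = 1.063 Ω.
V_A = 21.4 × 1.063/6.273 = 3.626 V.
Branch current I = V_A/R_a = 3.626/4.98 = 0.7281 A.

I ≈ 0.728 A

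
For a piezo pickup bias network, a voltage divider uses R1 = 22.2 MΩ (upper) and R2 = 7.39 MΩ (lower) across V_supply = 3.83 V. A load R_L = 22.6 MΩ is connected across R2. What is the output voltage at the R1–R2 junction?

V_out ≈ 0.768 V

R2 ‖ R_L = (7.39 × 22.6)/(7.39 + 22.6) = 5.569 MΩ.
Now apply the divider: V_out = 3.83 × 0.2005 = 0.7681 V.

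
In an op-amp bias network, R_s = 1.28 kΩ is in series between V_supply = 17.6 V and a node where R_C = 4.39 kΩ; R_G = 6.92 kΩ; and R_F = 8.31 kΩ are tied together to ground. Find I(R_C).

I ≈ 2.46 mA

Combine the parallel branches: R_p = (1/4.39 + 1/6.92 + 1/8.31)⁻¹ = 2.030 kΩ.
V_A = 17.6 × 2.030/3.310 = 10.79 V.
Branch current I = V_A/R_C = 10.79/4.39 = 2.459 mA.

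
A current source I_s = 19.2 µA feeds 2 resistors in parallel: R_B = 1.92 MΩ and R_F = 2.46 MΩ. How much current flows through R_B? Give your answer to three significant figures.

I ≈ 10.8 µA

Two-branch current divider: I_k = I_s · R_other/(R_1 + R_2).
I(R_B) = 19.2 × 2.46/(1.92 + 2.46) = 19.2 × 0.5616 = 10.78 µA.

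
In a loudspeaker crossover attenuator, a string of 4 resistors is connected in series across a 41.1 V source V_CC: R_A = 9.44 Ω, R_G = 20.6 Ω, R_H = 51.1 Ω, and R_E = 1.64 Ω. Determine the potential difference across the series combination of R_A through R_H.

V ≈ 40.3 V

ΣR = 9.44 + 20.6 + 51.1 + 1.64 = 82.78 Ω.
R_{R_A..R_H} = 9.44 + 20.6 + 51.1 = 81.14 Ω.
Voltage divider: V = V_CC · (81.14 / 82.78) = 41.1 × 0.9802 = 40.29 V.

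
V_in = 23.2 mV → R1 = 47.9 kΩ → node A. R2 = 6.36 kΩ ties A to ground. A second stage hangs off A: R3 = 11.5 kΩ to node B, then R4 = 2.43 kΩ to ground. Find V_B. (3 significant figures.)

V_B ≈ 0.338 mV

The second stage (R3 + R4 = 13.93 kΩ) loads node A in parallel with R2.
Effective lower resistance at A: R2 ‖ 13.93 = 4.366 kΩ.
First divider: V_A = V_in · 4.366/(47.9 + 4.366) = 1.938 mV.
Then the unloaded second divider: V_B = V_A × R4/(R3+R4) = 1.938 × 0.1744 = 0.3381 mV.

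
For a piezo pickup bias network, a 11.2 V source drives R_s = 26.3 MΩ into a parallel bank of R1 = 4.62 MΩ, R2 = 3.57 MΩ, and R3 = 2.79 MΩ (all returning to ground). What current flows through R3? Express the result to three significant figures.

Parallel bank: R_p = 1/(1/4.62 + 1/3.57 + 1/2.79) = 1.170 MΩ.
V_A = 11.2 × 1.170/27.47 = 0.4769 V.
I(R3) = V_A / R3 = 0.4769/2.79 = 0.1709 µA.

I ≈ 0.171 µA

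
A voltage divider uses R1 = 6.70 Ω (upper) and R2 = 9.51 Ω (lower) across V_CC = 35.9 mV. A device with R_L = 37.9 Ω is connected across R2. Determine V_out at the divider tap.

V_out ≈ 19.1 mV

First combine the lower leg with the load: R2 ‖ R_L = 7.602 Ω.
Voltage divider with the loaded lower leg: V_out = 35.9 × 7.602/(6.70 + 7.602) = 35.9 × 0.5315 = 19.08 mV.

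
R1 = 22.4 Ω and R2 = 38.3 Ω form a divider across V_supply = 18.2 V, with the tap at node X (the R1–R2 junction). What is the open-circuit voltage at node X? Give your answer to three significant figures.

Open-circuit (no load on X): V_th = V_supply · R2/(R1 + R2) = 18.2 × 38.3/(22.40 + 38.3) = 11.48 V.

V_th ≈ 11.5 V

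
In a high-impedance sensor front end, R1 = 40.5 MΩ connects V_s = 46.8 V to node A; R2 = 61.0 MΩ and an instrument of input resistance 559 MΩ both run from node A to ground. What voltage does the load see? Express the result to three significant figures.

V_out ≈ 27.0 V

The load sits in parallel with R2, giving an effective lower resistance R2' = R2·R_L/(R2+R_L) = 55.00 MΩ.
Then V_out = V_s · R2'/(R1 + R2') = 46.8 × 55.00/95.50 = 26.95 V.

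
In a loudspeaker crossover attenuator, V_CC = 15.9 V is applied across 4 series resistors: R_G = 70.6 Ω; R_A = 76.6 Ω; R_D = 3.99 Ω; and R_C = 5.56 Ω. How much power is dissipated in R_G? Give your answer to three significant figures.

P ≈ 0.726 W

The common current is I = 15.9/156.8 = 0.1014 A.
P = I²R = 0.01029 × 70.6 = 0.7264 W.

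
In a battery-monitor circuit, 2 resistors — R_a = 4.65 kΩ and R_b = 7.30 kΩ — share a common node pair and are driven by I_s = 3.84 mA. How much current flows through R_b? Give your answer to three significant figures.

Two-branch current divider: I_k = I_s · R_other/(R_1 + R_2).
So I = 3.84 × 4.65/11.95 = 1.494 mA.

I ≈ 1.49 mA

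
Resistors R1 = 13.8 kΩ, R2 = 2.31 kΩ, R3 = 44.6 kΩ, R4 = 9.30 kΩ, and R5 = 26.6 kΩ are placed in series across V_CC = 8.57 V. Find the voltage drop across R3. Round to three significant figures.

V ≈ 3.96 V

Series total: ΣR = 13.8 + 2.31 + 44.6 + 9.30 + 26.6 = 96.61 kΩ.
By the voltage-divider rule, V = 8.57 × 44.60/96.61 = 3.956 V.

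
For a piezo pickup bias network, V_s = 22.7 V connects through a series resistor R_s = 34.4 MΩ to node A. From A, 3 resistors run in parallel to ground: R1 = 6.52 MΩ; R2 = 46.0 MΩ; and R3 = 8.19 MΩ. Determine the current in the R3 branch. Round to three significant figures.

Parallel bank: R_p = 1/(1/6.52 + 1/46.0 + 1/8.19) = 3.365 MΩ.
V_A by voltage divider: V_A = 22.7 × 3.365/(34.4 + 3.365) = 2.022 V.
I(R3) = V_A / R3 = 2.022/8.19 = 0.2469 µA.

I ≈ 0.247 µA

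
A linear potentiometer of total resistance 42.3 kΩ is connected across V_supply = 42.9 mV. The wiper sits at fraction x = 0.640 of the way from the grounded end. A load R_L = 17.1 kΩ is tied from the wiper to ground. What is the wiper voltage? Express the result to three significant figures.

Split the track: R_lower = x·R_p = 27.07 kΩ, R_upper = (1−x)·R_p = 15.23 kΩ.
(x·R_p) ‖ R_L = 10.48 kΩ.
Then V_out = V_supply · 10.48/(15.23 + 10.48) = 17.49 mV.

V_out ≈ 17.5 mV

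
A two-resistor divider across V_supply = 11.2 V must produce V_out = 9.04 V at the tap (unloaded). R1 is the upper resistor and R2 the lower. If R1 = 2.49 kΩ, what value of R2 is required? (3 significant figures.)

Required fraction k = V_out/V_supply = 0.8071.
R2 = R1 · 0.8071/(1 − 0.8071) = 10.42 kΩ.

R2 ≈ 10.4 kΩ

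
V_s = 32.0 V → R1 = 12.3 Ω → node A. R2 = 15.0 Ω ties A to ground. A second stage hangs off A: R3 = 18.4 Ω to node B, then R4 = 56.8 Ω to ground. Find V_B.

V_B ≈ 12.2 V

Node A sees R2 in parallel with the series input of stage 2, R3 + R4 = 75.20 Ω.
Effective lower resistance at A: R2 ‖ 75.20 = 12.51 Ω.
So V_A = 32.0 × 0.5041 = 16.13 V.
Stage 2 is unloaded, so V_B = V_A · R4/(R3+R4) = 16.13 × 56.8/75.20 = 12.19 V.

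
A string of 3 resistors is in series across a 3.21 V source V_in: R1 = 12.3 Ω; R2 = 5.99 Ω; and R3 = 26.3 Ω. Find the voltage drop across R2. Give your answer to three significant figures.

Total series resistance ΣR = 12.3 + 5.99 + 26.3 = 44.59 Ω.
By the voltage-divider rule, V = 3.21 × 5.990/44.59 = 0.4312 V.

V ≈ 0.431 V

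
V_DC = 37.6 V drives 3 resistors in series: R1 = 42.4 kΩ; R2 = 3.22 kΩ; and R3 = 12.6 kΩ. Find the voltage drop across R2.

V ≈ 2.08 V

Series total: ΣR = 42.4 + 3.22 + 12.6 = 58.22 kΩ.
Voltage divider: V = V_DC · (3.220 / 58.22) = 37.6 × 0.05531 = 2.080 V.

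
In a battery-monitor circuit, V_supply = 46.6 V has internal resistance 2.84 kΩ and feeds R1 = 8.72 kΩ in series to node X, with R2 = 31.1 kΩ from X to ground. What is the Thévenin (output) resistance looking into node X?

R1' = 2.84 + 8.72 = 11.56 kΩ (source resistance + R1).
With V_supply suppressed (replaced by a short), R_th = R1' ‖ R2 = (11.56 × 31.1)/(11.56 + 31.1) = 8.427 kΩ.

R_th ≈ 8.43 kΩ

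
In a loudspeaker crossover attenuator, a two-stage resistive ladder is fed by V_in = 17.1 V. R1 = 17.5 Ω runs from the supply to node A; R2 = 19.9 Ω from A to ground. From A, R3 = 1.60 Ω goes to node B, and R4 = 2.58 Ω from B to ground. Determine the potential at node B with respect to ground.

V_B ≈ 1.74 V

Looking into the second stage from A: R3 + R4 = 4.180 Ω appears in parallel with R2.
Effective lower resistance at A: R2 ‖ 4.180 = 3.454 Ω.
First divider: V_A = V_in · 3.454/(17.5 + 3.454) = 2.819 V.
V_B = V_A × 0.6172 = 1.740 V.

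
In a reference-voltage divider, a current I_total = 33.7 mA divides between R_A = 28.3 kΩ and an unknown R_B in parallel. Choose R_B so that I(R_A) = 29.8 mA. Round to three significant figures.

R_B ≈ 216 kΩ

The fraction through R_A equals R_B/(R_A+R_B).
With f = 0.8843, R_B = R_A · f/(1−f) = 28.3 × 7.641 = 216.2 kΩ.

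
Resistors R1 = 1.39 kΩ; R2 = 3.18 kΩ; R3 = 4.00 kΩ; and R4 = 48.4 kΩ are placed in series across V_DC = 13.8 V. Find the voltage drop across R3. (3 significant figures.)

ΣR = 1.39 + 3.18 + 4.00 + 48.4 = 56.97 kΩ.
Voltage divider: V = V_DC · (4.000 / 56.97) = 13.8 × 0.07021 = 0.9689 V.

V ≈ 0.969 V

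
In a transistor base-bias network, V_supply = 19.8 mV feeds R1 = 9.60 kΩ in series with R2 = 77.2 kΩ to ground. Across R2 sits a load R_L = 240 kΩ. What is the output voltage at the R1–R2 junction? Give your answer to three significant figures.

The load sits in parallel with R2, giving an effective lower resistance R2' = R2·R_L/(R2+R_L) = 58.41 kΩ.
Then V_out = V_supply · R2'/(R1 + R2') = 19.8 × 58.41/68.01 = 17.01 mV.

V_out ≈ 17.0 mV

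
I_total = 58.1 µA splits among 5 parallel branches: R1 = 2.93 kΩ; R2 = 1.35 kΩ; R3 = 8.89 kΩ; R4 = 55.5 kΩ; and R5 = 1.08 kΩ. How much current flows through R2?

I ≈ 20.1 µA

Conductances: ΣG = 1/2.93 + 1/1.35 + 1/8.89 + 1/55.5 + 1/1.08 = 2.138 (1/kΩ).
Current divider: I(R2) = I_total · G_k/ΣG = 58.1 × (0.7407/2.138) = 58.1 × 0.3464 = 20.13 µA.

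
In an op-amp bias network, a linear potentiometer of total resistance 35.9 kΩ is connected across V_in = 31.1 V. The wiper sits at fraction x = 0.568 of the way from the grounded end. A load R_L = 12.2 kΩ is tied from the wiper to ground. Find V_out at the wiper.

V_out ≈ 10.3 V

Split the track: R_lower = x·R_p = 20.39 kΩ, R_upper = (1−x)·R_p = 15.51 kΩ.
R_L loads the lower segment: effective lower R = 7.633 kΩ.
Loaded-divider output: V_out = 31.1 × 0.3298 = 10.26 V.
(Unloaded: V_out = x·V_in = 17.7 V.)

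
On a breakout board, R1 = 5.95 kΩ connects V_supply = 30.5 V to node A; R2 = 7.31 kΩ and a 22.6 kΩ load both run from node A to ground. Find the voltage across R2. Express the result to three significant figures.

The load sits in parallel with R2, giving an effective lower resistance R2' = R2·R_L/(R2+R_L) = 5.523 kΩ.
Then V_out = V_supply · R2'/(R1 + R2') = 30.5 × 5.523/11.47 = 14.68 V.
(Unloaded it would be 16.8 V; the load pulls it down.)

V_out ≈ 14.7 V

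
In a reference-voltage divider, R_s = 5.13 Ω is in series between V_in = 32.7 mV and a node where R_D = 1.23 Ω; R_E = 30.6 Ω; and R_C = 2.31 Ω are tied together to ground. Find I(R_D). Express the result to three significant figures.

I ≈ 3.52 mA

Equivalent of the parallel group: R_p = 0.7821 Ω.
V_A by voltage divider: V_A = 32.7 × 0.7821/(5.13 + 0.7821) = 4.326 mV.
Branch current I = V_A/R_D = 4.326/1.23 = 3.517 mA.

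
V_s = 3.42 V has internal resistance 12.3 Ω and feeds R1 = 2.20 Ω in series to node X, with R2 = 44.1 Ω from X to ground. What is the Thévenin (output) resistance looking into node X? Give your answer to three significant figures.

R1' = 12.3 + 2.20 = 14.50 Ω (source resistance + R1).
Zeroing V_s shorts the top of R1' to ground, so R_th = R1' ‖ R2 = 10.91 Ω.

R_th ≈ 10.9 Ω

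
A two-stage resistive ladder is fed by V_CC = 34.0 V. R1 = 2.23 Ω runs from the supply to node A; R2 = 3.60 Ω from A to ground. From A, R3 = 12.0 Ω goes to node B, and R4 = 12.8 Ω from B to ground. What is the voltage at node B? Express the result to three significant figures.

V_B ≈ 10.3 V

Node A sees R2 in parallel with the series input of stage 2, R3 + R4 = 24.80 Ω.
Effective lower resistance at A: R2 ‖ 24.80 = 3.144 Ω.
So V_A = 34.0 × 0.5850 = 19.89 V.
Stage 2 is unloaded, so V_B = V_A · R4/(R3+R4) = 19.89 × 12.8/24.80 = 10.27 V.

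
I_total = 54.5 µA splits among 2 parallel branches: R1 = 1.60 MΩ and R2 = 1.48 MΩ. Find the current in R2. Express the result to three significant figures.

I ≈ 28.3 µA

Two-branch current divider: I_k = I_total · R_other/(R_1 + R_2).
So I = 54.5 × 1.60/3.080 = 28.31 µA.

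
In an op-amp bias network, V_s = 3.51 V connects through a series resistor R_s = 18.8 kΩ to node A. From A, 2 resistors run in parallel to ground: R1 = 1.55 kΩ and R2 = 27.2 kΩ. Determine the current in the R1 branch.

Equivalent of the parallel group: R_p = 1.466 kΩ.
V_A by voltage divider: V_A = 3.51 × 1.466/(18.8 + 1.466) = 0.2540 V.
Branch current I = V_A/R1 = 0.2540/1.55 = 0.1639 mA.
(Check via current divider: I_total = 0.1732 mA; share G_k/ΣG = 0.9461 → same result.)

I ≈ 0.164 mA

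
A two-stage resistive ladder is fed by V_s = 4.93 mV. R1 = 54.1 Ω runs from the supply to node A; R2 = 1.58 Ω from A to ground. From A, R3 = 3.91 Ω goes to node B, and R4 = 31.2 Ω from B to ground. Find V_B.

Looking into the second stage from A: R3 + R4 = 35.11 Ω appears in parallel with R2.
R2 ‖ (R3+R4) = 1.512 Ω.
So V_A = 4.93 × 0.02719 = 0.1340 mV.
Stage 2 is unloaded, so V_B = V_A · R4/(R3+R4) = 0.1340 × 31.2/35.11 = 0.1191 mV.

V_B ≈ 0.119 mV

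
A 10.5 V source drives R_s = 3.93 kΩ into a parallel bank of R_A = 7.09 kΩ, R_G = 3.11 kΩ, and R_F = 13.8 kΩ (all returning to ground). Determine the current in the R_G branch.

I ≈ 1.09 mA

Combine the parallel branches: R_p = (1/7.09 + 1/3.11 + 1/13.8)⁻¹ = 1.869 kΩ.
V_A = 10.5 × 1.869/5.799 = 3.384 V.
Branch current I = V_A/R_G = 3.384/3.11 = 1.088 mA.
(Check via current divider: I_total = 1.811 mA; share G_k/ΣG = 0.6010 → same result.)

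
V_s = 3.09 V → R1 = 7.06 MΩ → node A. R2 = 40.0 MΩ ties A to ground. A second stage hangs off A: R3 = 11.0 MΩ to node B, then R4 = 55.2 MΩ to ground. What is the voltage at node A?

V_A ≈ 2.41 V

Looking into the second stage from A: R3 + R4 = 66.20 MΩ appears in parallel with R2.
R2 ‖ (R3+R4) = 24.93 MΩ.
V_A = 3.09 × 24.93/(7.06 + 24.93) = 2.408 V.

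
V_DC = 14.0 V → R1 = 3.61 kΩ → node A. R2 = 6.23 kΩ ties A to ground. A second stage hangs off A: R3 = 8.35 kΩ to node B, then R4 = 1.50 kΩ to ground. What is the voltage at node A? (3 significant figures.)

V_A ≈ 7.19 V

Looking into the second stage from A: R3 + R4 = 9.850 kΩ appears in parallel with R2.
Effective lower resistance at A: R2 ‖ 9.850 = 3.816 kΩ.
So V_A = 14.0 × 0.5139 = 7.194 V.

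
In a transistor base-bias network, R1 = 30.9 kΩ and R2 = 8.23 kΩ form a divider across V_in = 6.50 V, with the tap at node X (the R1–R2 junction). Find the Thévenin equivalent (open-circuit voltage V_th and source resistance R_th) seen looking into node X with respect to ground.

V_th ≈ 1.37 V, R_th ≈ 6.50 kΩ

Open-circuit (no load on X): V_th = V_in · R2/(R1 + R2) = 6.50 × 8.23/(30.90 + 8.23) = 1.367 V.
With V_in suppressed (replaced by a short), R_th = R1 ‖ R2 = (30.90 × 8.23)/(30.90 + 8.23) = 6.499 kΩ.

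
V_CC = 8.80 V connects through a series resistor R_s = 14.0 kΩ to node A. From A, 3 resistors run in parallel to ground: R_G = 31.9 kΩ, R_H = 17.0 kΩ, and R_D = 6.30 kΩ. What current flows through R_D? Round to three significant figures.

I ≈ 0.311 mA

Equivalent of the parallel group: R_p = 4.018 kΩ.
V_A by voltage divider: V_A = 8.80 × 4.018/(14.0 + 4.018) = 1.962 V.
I(R_D) = V_A / R_D = 1.962/6.30 = 0.3115 mA.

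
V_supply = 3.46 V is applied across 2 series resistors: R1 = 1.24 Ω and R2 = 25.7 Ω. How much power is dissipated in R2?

P ≈ 0.424 W

The common current is I = 3.46/26.94 = 0.1284 A.
V(R2) = I·R = 3.301 V; P = V·I = 3.301 × 0.1284 = 0.4239 W.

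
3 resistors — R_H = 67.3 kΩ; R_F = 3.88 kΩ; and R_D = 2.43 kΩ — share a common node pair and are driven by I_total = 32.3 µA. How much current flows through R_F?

I ≈ 12.2 µA

Conductances: ΣG = 1/67.3 + 1/3.88 + 1/2.43 = 0.6841 (1/kΩ).
Current divider: I(R_F) = I_total · G_k/ΣG = 32.3 × (0.2577/0.6841) = 32.3 × 0.3767 = 12.17 µA.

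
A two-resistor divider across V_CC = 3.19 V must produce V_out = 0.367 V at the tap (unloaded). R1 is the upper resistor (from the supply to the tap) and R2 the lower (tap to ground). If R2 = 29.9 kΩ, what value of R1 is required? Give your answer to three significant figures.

R1 ≈ 230 kΩ

V_out/V_CC = R2/(R1+R2) = 0.1150.
So R1 = R2 · (V_CC/V_out − 1) = 29.9 × (3.19/0.367 − 1) = 29.9 × 7.692 = 230.0 kΩ.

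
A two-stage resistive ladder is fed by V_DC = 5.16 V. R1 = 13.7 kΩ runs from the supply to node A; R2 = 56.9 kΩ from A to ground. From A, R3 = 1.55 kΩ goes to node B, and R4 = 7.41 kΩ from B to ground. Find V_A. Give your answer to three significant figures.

Node A sees R2 in parallel with the series input of stage 2, R3 + R4 = 8.960 kΩ.
R2 ‖ (R3+R4) = 7.741 kΩ.
First divider: V_A = V_DC · 7.741/(13.7 + 7.741) = 1.863 V.

V_A ≈ 1.86 V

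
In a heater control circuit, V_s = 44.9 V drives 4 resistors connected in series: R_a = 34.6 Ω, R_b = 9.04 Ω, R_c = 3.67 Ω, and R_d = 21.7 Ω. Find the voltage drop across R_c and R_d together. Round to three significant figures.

V ≈ 16.5 V

Series total: ΣR = 34.6 + 9.04 + 3.67 + 21.7 = 69.01 Ω.
R_{R_c..R_d} = 3.67 + 21.7 = 25.37 Ω.
V = V_s · R/ΣR = 44.9 × 0.3676 = 16.51 V.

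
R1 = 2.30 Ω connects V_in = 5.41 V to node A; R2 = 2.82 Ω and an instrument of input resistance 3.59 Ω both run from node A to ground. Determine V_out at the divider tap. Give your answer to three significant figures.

V_out ≈ 2.20 V

The load sits in parallel with R2, giving an effective lower resistance R2' = R2·R_L/(R2+R_L) = 1.579 Ω.
Now apply the divider: V_out = 5.41 × 0.4071 = 2.203 V.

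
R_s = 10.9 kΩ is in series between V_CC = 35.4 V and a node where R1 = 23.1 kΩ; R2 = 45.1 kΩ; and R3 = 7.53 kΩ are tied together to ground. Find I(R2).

Combine the parallel branches: R_p = (1/23.1 + 1/45.1 + 1/7.53)⁻¹ = 5.044 kΩ.
V_A by voltage divider: V_A = 35.4 × 5.044/(10.9 + 5.044) = 11.20 V.
Branch current I = V_A/R2 = 11.20/45.1 = 0.2483 mA.

I ≈ 0.248 mA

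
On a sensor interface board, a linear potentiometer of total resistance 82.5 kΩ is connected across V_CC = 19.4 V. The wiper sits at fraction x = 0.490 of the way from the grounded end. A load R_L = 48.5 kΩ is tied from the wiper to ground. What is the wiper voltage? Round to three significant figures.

Split the track: R_lower = x·R_p = 40.42 kΩ, R_upper = (1−x)·R_p = 42.08 kΩ.
Lower segment in parallel with the load: 40.42 ‖ 48.5 = 22.05 kΩ.
Then V_out = V_CC · 22.05/(42.08 + 22.05) = 6.670 V.

V_out ≈ 6.67 V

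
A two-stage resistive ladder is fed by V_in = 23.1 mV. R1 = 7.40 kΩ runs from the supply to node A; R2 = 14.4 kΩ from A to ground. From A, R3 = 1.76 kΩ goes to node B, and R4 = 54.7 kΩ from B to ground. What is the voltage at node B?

Node A sees R2 in parallel with the series input of stage 2, R3 + R4 = 56.46 kΩ.
Effective lower resistance at A: R2 ‖ 56.46 = 11.47 kΩ.
V_A = 23.1 × 11.47/(7.40 + 11.47) = 14.04 mV.
V_B = V_A × 0.9688 = 13.61 mV.

V_B ≈ 13.6 mV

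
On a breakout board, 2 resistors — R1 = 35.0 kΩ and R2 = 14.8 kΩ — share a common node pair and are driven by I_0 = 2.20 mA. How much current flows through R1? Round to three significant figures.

I ≈ 0.654 mA

Two-branch current divider: I_k = I_0 · R_other/(R_1 + R_2).
So I = 2.20 × 14.8/49.80 = 0.6538 mA.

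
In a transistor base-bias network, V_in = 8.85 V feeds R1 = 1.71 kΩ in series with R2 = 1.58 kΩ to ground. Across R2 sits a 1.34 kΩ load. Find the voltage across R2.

The load sits in parallel with R2, giving an effective lower resistance R2' = R2·R_L/(R2+R_L) = 0.7251 kΩ.
Voltage divider with the loaded lower leg: V_out = 8.85 × 0.7251/(1.71 + 0.7251) = 8.85 × 0.2978 = 2.635 V.

V_out ≈ 2.64 V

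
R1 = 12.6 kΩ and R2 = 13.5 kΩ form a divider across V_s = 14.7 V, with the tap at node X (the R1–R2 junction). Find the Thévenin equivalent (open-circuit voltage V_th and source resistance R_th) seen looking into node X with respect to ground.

V_th ≈ 7.60 V, R_th ≈ 6.52 kΩ

V_th is the unloaded tap voltage: V_s · R2/(R1+R2) = 14.7 × 0.5172 = 7.603 V.
Looking into X with the source shorted: R_th = R1·R2/(R1+R2) = 12.60 × 13.5/26.10 = 6.517 kΩ.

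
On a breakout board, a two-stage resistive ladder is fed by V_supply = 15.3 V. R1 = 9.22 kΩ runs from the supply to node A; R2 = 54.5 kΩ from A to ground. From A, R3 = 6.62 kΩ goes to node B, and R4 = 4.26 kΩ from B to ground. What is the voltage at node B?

Node A sees R2 in parallel with the series input of stage 2, R3 + R4 = 10.88 kΩ.
R2 ‖ (R3+R4) = 9.069 kΩ.
First divider: V_A = V_supply · 9.069/(9.22 + 9.069) = 7.587 V.
V_B = V_A × 0.3915 = 2.971 V.

V_B ≈ 2.97 V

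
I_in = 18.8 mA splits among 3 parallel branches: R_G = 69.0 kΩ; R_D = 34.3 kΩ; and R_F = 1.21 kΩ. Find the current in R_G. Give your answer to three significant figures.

I ≈ 0.313 mA

Total conductance ΣG = 1/69.0 + 1/34.3 + 1/1.21 = 0.8701 (units of 1/kΩ).
Current divider: I(R_G) = I_in · G_k/ΣG = 18.8 × (0.01449/0.8701) = 18.8 × 0.01666 = 0.3131 mA.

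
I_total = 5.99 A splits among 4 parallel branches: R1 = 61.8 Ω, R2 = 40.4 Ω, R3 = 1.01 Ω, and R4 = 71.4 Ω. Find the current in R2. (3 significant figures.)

I ≈ 0.142 A

Conductances: ΣG = 1/61.8 + 1/40.4 + 1/1.01 + 1/71.4 = 1.045 (1/Ω).
By the current-divider rule, I = I_total · G_k/ΣG = 5.99 × 0.02369 = 0.1419 A.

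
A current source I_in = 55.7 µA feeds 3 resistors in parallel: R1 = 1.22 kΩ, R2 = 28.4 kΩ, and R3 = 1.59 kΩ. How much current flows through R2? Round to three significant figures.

Conductances: ΣG = 1/1.22 + 1/28.4 + 1/1.59 = 1.484 (1/kΩ).
Current divider: I(R2) = I_in · G_k/ΣG = 55.7 × (0.03521/1.484) = 55.7 × 0.02373 = 1.322 µA.

I ≈ 1.32 µA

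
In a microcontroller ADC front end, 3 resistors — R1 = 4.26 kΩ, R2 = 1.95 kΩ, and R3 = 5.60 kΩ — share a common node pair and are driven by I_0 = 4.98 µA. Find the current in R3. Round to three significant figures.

Conductances: ΣG = 1/4.26 + 1/1.95 + 1/5.60 = 0.9261 (1/kΩ).
By the current-divider rule, I = I_0 · G_k/ΣG = 4.98 × 0.1928 = 0.9602 µA.

I ≈ 0.960 µA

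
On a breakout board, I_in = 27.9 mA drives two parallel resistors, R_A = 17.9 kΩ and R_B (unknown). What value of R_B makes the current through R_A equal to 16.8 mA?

Two-branch current divider: I_A = I_in · R_B/(R_A + R_B).
With f = 0.6022, R_B = R_A · f/(1−f) = 17.9 × 1.514 = 27.09 kΩ.

R_B ≈ 27.1 kΩ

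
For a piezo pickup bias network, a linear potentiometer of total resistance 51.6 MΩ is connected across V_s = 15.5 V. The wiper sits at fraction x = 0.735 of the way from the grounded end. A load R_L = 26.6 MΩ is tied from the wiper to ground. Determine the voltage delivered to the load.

Split the track: R_lower = x·R_p = 37.93 MΩ, R_upper = (1−x)·R_p = 13.67 MΩ.
Lower segment in parallel with the load: 37.93 ‖ 26.6 = 15.63 MΩ.
Then V_out = V_s · 15.63/(13.67 + 15.63) = 8.268 V.
(Unloaded: V_out = x·V_s = 11.4 V.)

V_out ≈ 8.27 V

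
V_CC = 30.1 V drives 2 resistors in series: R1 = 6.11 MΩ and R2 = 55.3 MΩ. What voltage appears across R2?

V ≈ 27.1 V

ΣR = 6.11 + 55.3 = 61.41 MΩ.
V = V_CC · R/ΣR = 30.1 × 0.9005 = 27.11 V.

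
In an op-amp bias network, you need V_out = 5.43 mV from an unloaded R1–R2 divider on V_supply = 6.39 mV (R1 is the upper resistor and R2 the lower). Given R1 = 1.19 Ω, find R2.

R2 ≈ 6.73 Ω

Required fraction k = V_out/V_supply = 0.8498.
Rearranging, R2 = R1·k/(1−k) = 1.19 × 5.656 = 6.731 Ω.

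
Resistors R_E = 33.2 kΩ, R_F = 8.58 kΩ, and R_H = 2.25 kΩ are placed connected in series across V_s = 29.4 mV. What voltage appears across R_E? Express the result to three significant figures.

V ≈ 22.2 mV

Series total: ΣR = 33.2 + 8.58 + 2.25 = 44.03 kΩ.
By the voltage-divider rule, V = 29.4 × 33.20/44.03 = 22.17 mV.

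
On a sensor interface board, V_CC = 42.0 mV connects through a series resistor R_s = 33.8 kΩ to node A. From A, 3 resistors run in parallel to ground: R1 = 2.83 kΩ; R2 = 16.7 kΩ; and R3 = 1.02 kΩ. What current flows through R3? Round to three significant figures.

I ≈ 0.856 µA

Parallel bank: R_p = 1/(1/2.83 + 1/16.7 + 1/1.02) = 0.7176 kΩ.
Node voltage V_A = V_CC · R_p/(R_s + R_p) = 42.0 × 0.02079 = 0.8731 mV.
Branch current I = V_A/R3 = 0.8731/1.02 = 0.8560 µA.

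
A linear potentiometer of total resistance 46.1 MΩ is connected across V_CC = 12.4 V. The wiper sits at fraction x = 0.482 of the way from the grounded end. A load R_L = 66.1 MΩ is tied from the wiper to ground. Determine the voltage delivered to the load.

The pot divides into 23.88 MΩ above the wiper and 22.22 MΩ below.
R_L loads the lower segment: effective lower R = 16.63 MΩ.
V_out = 12.4 × 16.63/(23.88 + 16.63) = 5.090 V.

V_out ≈ 5.09 V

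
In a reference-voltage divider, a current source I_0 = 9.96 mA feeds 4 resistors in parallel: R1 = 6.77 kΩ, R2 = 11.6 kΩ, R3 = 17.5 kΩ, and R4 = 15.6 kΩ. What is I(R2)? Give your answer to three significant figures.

Total conductance ΣG = 1/6.77 + 1/11.6 + 1/17.5 + 1/15.6 = 0.3552 (units of 1/kΩ).
Current divider: I(R2) = I_0 · G_k/ΣG = 9.96 × (0.08621/0.3552) = 9.96 × 0.2427 = 2.418 mA.

I ≈ 2.42 mA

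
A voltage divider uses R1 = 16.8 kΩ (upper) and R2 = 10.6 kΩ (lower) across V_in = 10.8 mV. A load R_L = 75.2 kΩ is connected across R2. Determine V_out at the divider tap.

First combine the lower leg with the load: R2 ‖ R_L = 9.290 kΩ.
Now apply the divider: V_out = 10.8 × 0.3561 = 3.846 mV.

V_out ≈ 3.85 mV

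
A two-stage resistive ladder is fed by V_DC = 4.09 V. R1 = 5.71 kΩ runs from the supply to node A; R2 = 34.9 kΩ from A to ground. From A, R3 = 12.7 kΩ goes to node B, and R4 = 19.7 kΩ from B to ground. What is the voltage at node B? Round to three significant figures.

The second stage (R3 + R4 = 32.40 kΩ) loads node A in parallel with R2.
R2 ‖ (R3+R4) = 16.80 kΩ.
First divider: V_A = V_DC · 16.80/(5.71 + 16.80) = 3.053 V.
V_B = V_A × 0.6080 = 1.856 V.

V_B ≈ 1.86 V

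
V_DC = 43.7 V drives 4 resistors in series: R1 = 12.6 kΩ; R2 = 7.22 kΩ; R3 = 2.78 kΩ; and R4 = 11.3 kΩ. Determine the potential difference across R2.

V ≈ 9.31 V

ΣR = 12.6 + 7.22 + 2.78 + 11.3 = 33.90 kΩ.
By the voltage-divider rule, V = 43.7 × 7.220/33.90 = 9.307 V.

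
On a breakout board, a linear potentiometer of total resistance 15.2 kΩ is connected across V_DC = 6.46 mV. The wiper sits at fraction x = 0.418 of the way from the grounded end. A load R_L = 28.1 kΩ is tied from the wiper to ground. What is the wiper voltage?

Lower segment x·R_p = 6.354 kΩ; upper segment (1−x)·R_p = 8.846 kΩ.
(x·R_p) ‖ R_L = 5.182 kΩ.
Loaded-divider output: V_out = 6.46 × 0.3694 = 2.386 mV.

V_out ≈ 2.39 mV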